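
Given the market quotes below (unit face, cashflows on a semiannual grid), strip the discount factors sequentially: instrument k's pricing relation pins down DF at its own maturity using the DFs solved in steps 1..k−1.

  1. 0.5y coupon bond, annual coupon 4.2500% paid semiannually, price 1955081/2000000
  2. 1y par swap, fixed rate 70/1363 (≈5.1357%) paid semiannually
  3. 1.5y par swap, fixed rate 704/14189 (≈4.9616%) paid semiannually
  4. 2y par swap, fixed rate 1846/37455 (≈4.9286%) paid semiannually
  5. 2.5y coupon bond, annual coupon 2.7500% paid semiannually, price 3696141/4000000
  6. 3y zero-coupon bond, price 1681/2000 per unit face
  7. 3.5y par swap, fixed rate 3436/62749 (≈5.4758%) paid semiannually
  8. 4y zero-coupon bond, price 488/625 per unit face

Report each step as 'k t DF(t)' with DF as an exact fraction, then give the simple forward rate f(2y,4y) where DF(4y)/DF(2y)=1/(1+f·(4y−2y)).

step 1 [0.5y] bond c/2=17/800: DF=(1955081/2000000 − 17/800·(0))/(1+17/800) = 2393/2500 ≈ 0.957200
step 2 [1y] swap r/2=35/1363: DF=(1 − 35/1363·(0.957200))/(1+35/1363) = 951/1000 ≈ 0.951000
step 3 [1.5y] swap r/2=352/14189: DF=(1 − 352/14189·(0.957200+0.951000))/(1+352/14189) = 581/625 ≈ 0.929600
step 4 [2y] swap r/2=923/37455: DF=(1 − 923/37455·(0.957200+0.951000+0.929600))/(1+923/37455) = 9077/10000 ≈ 0.907700
step 5 [2.5y] bond c/2=11/800: DF=(3696141/4000000 − 11/800·(0.957200+0.951000+0.929600+0.907700))/(1+11/800) = 8607/10000 ≈ 0.860700
step 6 [3y] zero: DF = P = 1681/2000 ≈ 0.840500
step 7 [3.5y] swap r/2=1718/62749: DF=(1 − 1718/62749·(0.957200+0.951000+0.929600+0.907700+0.860700+0.840500))/(1+1718/62749) = 4141/5000 ≈ 0.828200
step 8 [4y] zero: DF = P = 488/625 ≈ 0.780800

1 1/2 2393/2500
2 1 951/1000
3 3/2 581/625
4 2 9077/10000
5 5/2 8607/10000
6 3 1681/2000
7 7/2 4141/5000
8 4 488/625
f(2y,4y) = ((9077/10000)/(488/625) − 1)/(2) = 1269/15616 ≈ 8.1263%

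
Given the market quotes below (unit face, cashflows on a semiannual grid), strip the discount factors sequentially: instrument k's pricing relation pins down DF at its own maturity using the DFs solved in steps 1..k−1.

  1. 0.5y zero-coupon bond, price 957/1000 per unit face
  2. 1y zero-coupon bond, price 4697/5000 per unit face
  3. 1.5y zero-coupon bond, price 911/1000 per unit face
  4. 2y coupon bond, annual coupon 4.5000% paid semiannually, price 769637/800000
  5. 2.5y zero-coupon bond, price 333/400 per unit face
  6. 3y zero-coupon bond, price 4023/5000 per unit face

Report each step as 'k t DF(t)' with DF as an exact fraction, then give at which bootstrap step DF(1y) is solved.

step 1 [0.5y] zero: DF = P = 957/1000 ≈ 0.957000
step 2 [1y] zero: DF = P = 4697/5000 ≈ 0.939400
step 3 [1.5y] zero: DF = P = 911/1000 ≈ 0.911000
step 4 [2y] bond c/2=9/400: DF=(769637/800000 − 9/400·(0.957000+0.939400+0.911000))/(1+9/400) = 8791/10000 ≈ 0.879100
step 5 [2.5y] zero: DF = P = 333/400 ≈ 0.832500
step 6 [3y] zero: DF = P = 4023/5000 ≈ 0.804600

1 1/2 957/1000
2 1 4697/5000
3 3/2 911/1000
4 2 8791/10000
5 5/2 333/400
6 3 4023/5000
DF(1y) is solved at step 2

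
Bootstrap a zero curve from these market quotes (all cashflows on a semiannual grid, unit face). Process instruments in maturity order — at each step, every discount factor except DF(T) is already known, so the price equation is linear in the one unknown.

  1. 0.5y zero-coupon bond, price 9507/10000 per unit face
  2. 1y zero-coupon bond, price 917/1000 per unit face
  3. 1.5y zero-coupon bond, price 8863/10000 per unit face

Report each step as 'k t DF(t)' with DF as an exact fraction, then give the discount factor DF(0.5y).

1 1/2 9507/10000
2 1 917/1000
3 3/2 8863/10000
DF(0.5y) = 9507/10000 ≈ 0.950700

step 1 [0.5y] zero: DF = P = 9507/10000 ≈ 0.950700
step 2 [1y] zero: DF = P = 917/1000 ≈ 0.917000
step 3 [1.5y] zero: DF = P = 8863/10000 ≈ 0.886300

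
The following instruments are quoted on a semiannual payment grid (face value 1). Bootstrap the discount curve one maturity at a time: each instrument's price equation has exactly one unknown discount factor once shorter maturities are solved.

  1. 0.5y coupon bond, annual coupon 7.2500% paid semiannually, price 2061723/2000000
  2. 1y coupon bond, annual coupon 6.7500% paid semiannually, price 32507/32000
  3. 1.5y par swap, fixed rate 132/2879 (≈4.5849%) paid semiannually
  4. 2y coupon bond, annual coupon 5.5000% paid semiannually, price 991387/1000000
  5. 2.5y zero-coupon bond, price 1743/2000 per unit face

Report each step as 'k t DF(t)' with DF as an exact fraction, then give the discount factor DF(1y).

step 1 [0.5y] bond c/2=29/800: DF=(2061723/2000000 − 29/800·(0))/(1+29/800) = 2487/2500 ≈ 0.994800
step 2 [1y] bond c/2=27/800: DF=(32507/32000 − 27/800·(0.994800))/(1+27/800) = 4751/5000 ≈ 0.950200
step 3 [1.5y] swap r/2=66/2879: DF=(1 − 66/2879·(0.994800+0.950200))/(1+66/2879) = 467/500 ≈ 0.934000
step 4 [2y] bond c/2=11/400: DF=(991387/1000000 − 11/400·(0.994800+0.950200+0.934000))/(1+11/400) = 4439/5000 ≈ 0.887800
step 5 [2.5y] zero: DF = P = 1743/2000 ≈ 0.871500

1 1/2 2487/2500
2 1 4751/5000
3 3/2 467/500
4 2 4439/5000
5 5/2 1743/2000
DF(1y) = 4751/5000 ≈ 0.950200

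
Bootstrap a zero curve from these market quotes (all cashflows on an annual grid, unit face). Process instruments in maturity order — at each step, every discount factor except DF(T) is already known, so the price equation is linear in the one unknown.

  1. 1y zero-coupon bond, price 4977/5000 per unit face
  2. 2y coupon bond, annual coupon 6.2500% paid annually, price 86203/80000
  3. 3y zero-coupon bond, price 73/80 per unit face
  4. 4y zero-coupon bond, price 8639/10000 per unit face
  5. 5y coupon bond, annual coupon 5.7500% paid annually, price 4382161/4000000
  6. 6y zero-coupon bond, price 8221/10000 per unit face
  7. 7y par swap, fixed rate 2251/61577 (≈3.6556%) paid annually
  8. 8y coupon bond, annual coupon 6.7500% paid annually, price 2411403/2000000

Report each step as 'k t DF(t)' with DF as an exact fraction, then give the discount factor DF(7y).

1 1 4977/5000
2 2 2389/2500
3 3 73/80
4 4 8639/10000
5 5 8333/10000
6 6 8221/10000
7 7 7749/10000
8 8 7401/10000
DF(7y) = 7749/10000 ≈ 0.774900

step 1 [1y] zero: DF = P = 4977/5000 ≈ 0.995400
step 2 [2y] bond c/1=1/16: DF=(86203/80000 − 1/16·(0.995400))/(1+1/16) = 2389/2500 ≈ 0.955600
step 3 [3y] zero: DF = P = 73/80 ≈ 0.912500
step 4 [4y] zero: DF = P = 8639/10000 ≈ 0.863900
step 5 [5y] bond c/1=23/400: DF=(4382161/4000000 − 23/400·(0.995400+0.955600+0.912500+0.863900))/(1+23/400) = 8333/10000 ≈ 0.833300
step 6 [6y] zero: DF = P = 8221/10000 ≈ 0.822100
step 7 [7y] swap r/1=2251/61577: DF=(1 − 2251/61577·(0.995400+0.955600+0.912500+0.863900+0.833300+0.822100))/(1+2251/61577) = 7749/10000 ≈ 0.774900
step 8 [8y] bond c/1=27/400: DF=(2411403/2000000 − 27/400·(0.995400+0.955600+0.912500+0.863900+0.833300+0.822100+0.774900))/(1+27/400) = 7401/10000 ≈ 0.740100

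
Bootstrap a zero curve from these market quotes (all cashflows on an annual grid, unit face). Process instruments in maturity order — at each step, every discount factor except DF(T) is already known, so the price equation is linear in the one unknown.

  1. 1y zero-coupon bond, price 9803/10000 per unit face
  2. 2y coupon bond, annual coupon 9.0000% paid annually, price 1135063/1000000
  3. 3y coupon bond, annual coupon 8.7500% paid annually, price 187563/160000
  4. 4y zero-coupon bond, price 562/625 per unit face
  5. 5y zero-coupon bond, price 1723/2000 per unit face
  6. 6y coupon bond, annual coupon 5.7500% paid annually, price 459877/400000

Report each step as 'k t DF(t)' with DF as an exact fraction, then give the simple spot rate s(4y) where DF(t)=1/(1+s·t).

1 1 9803/10000
2 2 2401/2500
3 3 4609/5000
4 4 562/625
5 5 1723/2000
6 6 4179/5000
s(4y) = (1/(562/625) − 1)/(4) = 63/2248 ≈ 2.8025%

step 1 [1y] zero: DF = P = 9803/10000 ≈ 0.980300
step 2 [2y] bond c/1=9/100: DF=(1135063/1000000 − 9/100·(0.980300))/(1+9/100) = 2401/2500 ≈ 0.960400
step 3 [3y] bond c/1=7/80: DF=(187563/160000 − 7/80·(0.980300+0.960400))/(1+7/80) = 4609/5000 ≈ 0.921800
step 4 [4y] zero: DF = P = 562/625 ≈ 0.899200
step 5 [5y] zero: DF = P = 1723/2000 ≈ 0.861500
step 6 [6y] bond c/1=23/400: DF=(459877/400000 − 23/400·(0.980300+0.960400+0.921800+0.899200+0.861500))/(1+23/400) = 4179/5000 ≈ 0.835800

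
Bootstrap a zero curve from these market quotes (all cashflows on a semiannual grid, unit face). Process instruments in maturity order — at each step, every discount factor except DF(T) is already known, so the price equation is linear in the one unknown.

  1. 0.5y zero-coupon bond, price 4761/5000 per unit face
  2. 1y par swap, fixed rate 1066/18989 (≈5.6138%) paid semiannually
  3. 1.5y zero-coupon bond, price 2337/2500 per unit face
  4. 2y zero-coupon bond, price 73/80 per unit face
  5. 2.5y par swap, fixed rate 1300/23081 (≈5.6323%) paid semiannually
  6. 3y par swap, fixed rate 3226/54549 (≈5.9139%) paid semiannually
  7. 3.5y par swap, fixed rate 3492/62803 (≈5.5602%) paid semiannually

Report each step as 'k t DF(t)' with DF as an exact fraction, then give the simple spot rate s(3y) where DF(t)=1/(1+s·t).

1 1/2 4761/5000
2 1 9467/10000
3 3/2 2337/2500
4 2 73/80
5 5/2 87/100
6 3 8387/10000
7 7/2 4127/5000
s(3y) = (1/(8387/10000) − 1)/(3) = 1613/25161 ≈ 6.4107%

step 1 [0.5y] zero: DF = P = 4761/5000 ≈ 0.952200
step 2 [1y] swap r/2=533/18989: DF=(1 − 533/18989·(0.952200))/(1+533/18989) = 9467/10000 ≈ 0.946700
step 3 [1.5y] zero: DF = P = 2337/2500 ≈ 0.934800
step 4 [2y] zero: DF = P = 73/80 ≈ 0.912500
step 5 [2.5y] swap r/2=650/23081: DF=(1 − 650/23081·(0.952200+0.946700+0.934800+0.912500))/(1+650/23081) = 87/100 ≈ 0.870000
step 6 [3y] swap r/2=1613/54549: DF=(1 − 1613/54549·(0.952200+0.946700+0.934800+0.912500+0.870000))/(1+1613/54549) = 8387/10000 ≈ 0.838700
step 7 [3.5y] swap r/2=1746/62803: DF=(1 − 1746/62803·(0.952200+0.946700+0.934800+0.912500+0.870000+0.838700))/(1+1746/62803) = 4127/5000 ≈ 0.825400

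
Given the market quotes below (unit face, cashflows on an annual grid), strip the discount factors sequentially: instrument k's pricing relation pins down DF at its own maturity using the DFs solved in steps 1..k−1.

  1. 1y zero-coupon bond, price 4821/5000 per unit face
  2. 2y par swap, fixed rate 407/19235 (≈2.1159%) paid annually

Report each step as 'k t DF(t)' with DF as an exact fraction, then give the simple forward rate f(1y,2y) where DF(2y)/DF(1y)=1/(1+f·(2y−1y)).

1 1 4821/5000
2 2 9593/10000
f(1y,2y) = ((4821/5000)/(9593/10000) − 1)/(1) = 49/9593 ≈ 0.5108%

step 1 [1y] zero: DF = P = 4821/5000 ≈ 0.964200
step 2 [2y] swap r/1=407/19235: DF=(1 − 407/19235·(0.964200))/(1+407/19235) = 9593/10000 ≈ 0.959300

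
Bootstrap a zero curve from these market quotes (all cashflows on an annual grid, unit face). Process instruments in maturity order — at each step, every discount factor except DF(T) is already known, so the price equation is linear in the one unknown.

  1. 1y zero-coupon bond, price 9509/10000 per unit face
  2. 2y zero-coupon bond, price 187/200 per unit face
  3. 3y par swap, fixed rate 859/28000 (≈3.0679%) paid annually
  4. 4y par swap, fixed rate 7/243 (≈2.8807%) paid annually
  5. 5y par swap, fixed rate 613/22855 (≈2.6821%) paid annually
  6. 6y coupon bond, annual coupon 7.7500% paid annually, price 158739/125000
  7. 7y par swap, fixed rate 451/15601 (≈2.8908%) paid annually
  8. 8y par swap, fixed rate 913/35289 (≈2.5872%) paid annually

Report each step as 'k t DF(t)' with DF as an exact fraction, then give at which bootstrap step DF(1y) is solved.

1 1 9509/10000
2 2 187/200
3 3 9141/10000
4 4 1117/1250
5 5 4387/5000
6 6 4249/5000
7 7 2049/2500
8 8 4087/5000
DF(1y) is solved at step 1

step 1 [1y] zero: DF = P = 9509/10000 ≈ 0.950900
step 2 [2y] zero: DF = P = 187/200 ≈ 0.935000
step 3 [3y] swap r/1=859/28000: DF=(1 − 859/28000·(0.950900+0.935000))/(1+859/28000) = 9141/10000 ≈ 0.914100
step 4 [4y] swap r/1=7/243: DF=(1 − 7/243·(0.950900+0.935000+0.914100))/(1+7/243) = 1117/1250 ≈ 0.893600
step 5 [5y] swap r/1=613/22855: DF=(1 − 613/22855·(0.950900+0.935000+0.914100+0.893600))/(1+613/22855) = 4387/5000 ≈ 0.877400
step 6 [6y] bond c/1=31/400: DF=(158739/125000 − 31/400·(0.950900+0.935000+0.914100+0.893600+0.877400))/(1+31/400) = 4249/5000 ≈ 0.849800
step 7 [7y] swap r/1=451/15601: DF=(1 − 451/15601·(0.950900+0.935000+0.914100+0.893600+0.877400+0.849800))/(1+451/15601) = 2049/2500 ≈ 0.819600
step 8 [8y] swap r/1=913/35289: DF=(1 − 913/35289·(0.950900+0.935000+0.914100+0.893600+0.877400+0.849800+0.819600))/(1+913/35289) = 4087/5000 ≈ 0.817400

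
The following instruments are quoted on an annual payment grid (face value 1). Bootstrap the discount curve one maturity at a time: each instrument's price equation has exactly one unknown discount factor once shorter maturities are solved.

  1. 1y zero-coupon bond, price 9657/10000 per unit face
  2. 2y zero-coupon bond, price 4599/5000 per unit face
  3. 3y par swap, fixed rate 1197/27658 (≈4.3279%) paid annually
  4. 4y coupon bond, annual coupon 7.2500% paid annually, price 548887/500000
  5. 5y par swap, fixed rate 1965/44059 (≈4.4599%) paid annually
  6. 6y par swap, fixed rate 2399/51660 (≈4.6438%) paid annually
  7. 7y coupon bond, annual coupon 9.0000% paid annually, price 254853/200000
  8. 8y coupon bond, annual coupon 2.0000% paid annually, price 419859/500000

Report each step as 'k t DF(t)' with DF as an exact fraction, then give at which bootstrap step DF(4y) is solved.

step 1 [1y] zero: DF = P = 9657/10000 ≈ 0.965700
step 2 [2y] zero: DF = P = 4599/5000 ≈ 0.919800
step 3 [3y] swap r/1=1197/27658: DF=(1 − 1197/27658·(0.965700+0.919800))/(1+1197/27658) = 8803/10000 ≈ 0.880300
step 4 [4y] bond c/1=29/400: DF=(548887/500000 − 29/400·(0.965700+0.919800+0.880300))/(1+29/400) = 4183/5000 ≈ 0.836600
step 5 [5y] swap r/1=1965/44059: DF=(1 − 1965/44059·(0.965700+0.919800+0.880300+0.836600))/(1+1965/44059) = 1607/2000 ≈ 0.803500
step 6 [6y] swap r/1=2399/51660: DF=(1 − 2399/51660·(0.965700+0.919800+0.880300+0.836600+0.803500))/(1+2399/51660) = 7601/10000 ≈ 0.760100
step 7 [7y] bond c/1=9/100: DF=(254853/200000 − 9/100·(0.965700+0.919800+0.880300+0.836600+0.803500+0.760100))/(1+9/100) = 297/400 ≈ 0.742500
step 8 [8y] bond c/1=1/50: DF=(419859/500000 − 1/50·(0.965700+0.919800+0.880300+0.836600+0.803500+0.760100+0.742500))/(1+1/50) = 3537/5000 ≈ 0.707400

1 1 9657/10000
2 2 4599/5000
3 3 8803/10000
4 4 4183/5000
5 5 1607/2000
6 6 7601/10000
7 7 297/400
8 8 3537/5000
DF(4y) is solved at step 4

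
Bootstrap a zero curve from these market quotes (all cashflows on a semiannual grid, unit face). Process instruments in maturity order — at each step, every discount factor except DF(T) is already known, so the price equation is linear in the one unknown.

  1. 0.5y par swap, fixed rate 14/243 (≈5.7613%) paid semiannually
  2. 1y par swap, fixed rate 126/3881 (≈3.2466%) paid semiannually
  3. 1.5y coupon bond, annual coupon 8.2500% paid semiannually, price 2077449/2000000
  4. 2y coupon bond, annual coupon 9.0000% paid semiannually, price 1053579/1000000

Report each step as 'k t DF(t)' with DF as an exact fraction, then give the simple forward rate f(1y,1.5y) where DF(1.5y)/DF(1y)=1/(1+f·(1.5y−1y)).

1 1/2 243/250
2 1 1937/2000
3 3/2 9207/10000
4 2 177/200
f(1y,1.5y) = ((1937/2000)/(9207/10000) − 1)/(1/2) = 956/9207 ≈ 10.3834%

step 1 [0.5y] swap r/2=7/243: DF=(1 − 7/243·(0))/(1+7/243) = 243/250 ≈ 0.972000
step 2 [1y] swap r/2=63/3881: DF=(1 − 63/3881·(0.972000))/(1+63/3881) = 1937/2000 ≈ 0.968500
step 3 [1.5y] bond c/2=33/800: DF=(2077449/2000000 − 33/800·(0.972000+0.968500))/(1+33/800) = 9207/10000 ≈ 0.920700
step 4 [2y] bond c/2=9/200: DF=(1053579/1000000 − 9/200·(0.972000+0.968500+0.920700))/(1+9/200) = 177/200 ≈ 0.885000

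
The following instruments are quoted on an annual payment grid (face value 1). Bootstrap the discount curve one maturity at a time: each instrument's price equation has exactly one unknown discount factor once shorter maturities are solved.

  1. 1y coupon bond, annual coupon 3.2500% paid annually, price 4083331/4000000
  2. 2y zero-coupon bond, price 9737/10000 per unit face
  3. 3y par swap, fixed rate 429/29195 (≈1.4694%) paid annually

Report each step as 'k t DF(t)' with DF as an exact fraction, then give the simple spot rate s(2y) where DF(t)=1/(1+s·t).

1 1 9887/10000
2 2 9737/10000
3 3 9571/10000
s(2y) = (1/(9737/10000) − 1)/(2) = 263/19474 ≈ 1.3505%

step 1 [1y] bond c/1=13/400: DF=(4083331/4000000 − 13/400·(0))/(1+13/400) = 9887/10000 ≈ 0.988700
step 2 [2y] zero: DF = P = 9737/10000 ≈ 0.973700
step 3 [3y] swap r/1=429/29195: DF=(1 − 429/29195·(0.988700+0.973700))/(1+429/29195) = 9571/10000 ≈ 0.957100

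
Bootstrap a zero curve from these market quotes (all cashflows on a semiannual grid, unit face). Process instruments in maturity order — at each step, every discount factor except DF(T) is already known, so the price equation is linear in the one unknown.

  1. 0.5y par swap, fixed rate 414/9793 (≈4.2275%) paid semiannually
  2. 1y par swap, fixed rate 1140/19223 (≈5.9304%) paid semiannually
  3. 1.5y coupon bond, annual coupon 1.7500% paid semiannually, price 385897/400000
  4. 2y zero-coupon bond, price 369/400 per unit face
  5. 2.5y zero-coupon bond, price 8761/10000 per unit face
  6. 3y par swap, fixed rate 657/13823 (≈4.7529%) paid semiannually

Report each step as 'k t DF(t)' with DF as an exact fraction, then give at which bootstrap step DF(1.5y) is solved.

1 1/2 9793/10000
2 1 943/1000
3 3/2 9397/10000
4 2 369/400
5 5/2 8761/10000
6 3 4343/5000
DF(1.5y) is solved at step 3

step 1 [0.5y] swap r/2=207/9793: DF=(1 − 207/9793·(0))/(1+207/9793) = 9793/10000 ≈ 0.979300
step 2 [1y] swap r/2=570/19223: DF=(1 − 570/19223·(0.979300))/(1+570/19223) = 943/1000 ≈ 0.943000
step 3 [1.5y] bond c/2=7/800: DF=(385897/400000 − 7/800·(0.979300+0.943000))/(1+7/800) = 9397/10000 ≈ 0.939700
step 4 [2y] zero: DF = P = 369/400 ≈ 0.922500
step 5 [2.5y] zero: DF = P = 8761/10000 ≈ 0.876100
step 6 [3y] swap r/2=657/27646: DF=(1 − 657/27646·(0.979300+0.943000+0.939700+0.922500+0.876100))/(1+657/27646) = 4343/5000 ≈ 0.868600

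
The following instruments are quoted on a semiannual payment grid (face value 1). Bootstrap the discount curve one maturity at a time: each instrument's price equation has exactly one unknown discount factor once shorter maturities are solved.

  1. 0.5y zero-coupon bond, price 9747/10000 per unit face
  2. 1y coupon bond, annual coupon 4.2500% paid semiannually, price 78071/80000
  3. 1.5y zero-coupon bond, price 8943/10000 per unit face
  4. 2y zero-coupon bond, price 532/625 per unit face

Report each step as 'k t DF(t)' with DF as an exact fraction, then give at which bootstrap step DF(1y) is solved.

1 1/2 9747/10000
2 1 9353/10000
3 3/2 8943/10000
4 2 532/625
DF(1y) is solved at step 2

step 1 [0.5y] zero: DF = P = 9747/10000 ≈ 0.974700
step 2 [1y] bond c/2=17/800: DF=(78071/80000 − 17/800·(0.974700))/(1+17/800) = 9353/10000 ≈ 0.935300
step 3 [1.5y] zero: DF = P = 8943/10000 ≈ 0.894300
step 4 [2y] zero: DF = P = 532/625 ≈ 0.851200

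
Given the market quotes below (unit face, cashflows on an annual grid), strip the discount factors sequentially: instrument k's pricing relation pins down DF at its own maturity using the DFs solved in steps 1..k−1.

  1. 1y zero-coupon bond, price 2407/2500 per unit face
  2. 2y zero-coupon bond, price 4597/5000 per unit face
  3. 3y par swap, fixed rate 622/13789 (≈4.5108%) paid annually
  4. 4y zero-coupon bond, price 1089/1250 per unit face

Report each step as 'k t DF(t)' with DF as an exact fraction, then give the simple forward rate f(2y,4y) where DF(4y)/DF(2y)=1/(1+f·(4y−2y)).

step 1 [1y] zero: DF = P = 2407/2500 ≈ 0.962800
step 2 [2y] zero: DF = P = 4597/5000 ≈ 0.919400
step 3 [3y] swap r/1=622/13789: DF=(1 − 622/13789·(0.962800+0.919400))/(1+622/13789) = 2189/2500 ≈ 0.875600
step 4 [4y] zero: DF = P = 1089/1250 ≈ 0.871200

1 1 2407/2500
2 2 4597/5000
3 3 2189/2500
4 4 1089/1250
f(2y,4y) = ((4597/5000)/(1089/1250) − 1)/(2) = 241/8712 ≈ 2.7663%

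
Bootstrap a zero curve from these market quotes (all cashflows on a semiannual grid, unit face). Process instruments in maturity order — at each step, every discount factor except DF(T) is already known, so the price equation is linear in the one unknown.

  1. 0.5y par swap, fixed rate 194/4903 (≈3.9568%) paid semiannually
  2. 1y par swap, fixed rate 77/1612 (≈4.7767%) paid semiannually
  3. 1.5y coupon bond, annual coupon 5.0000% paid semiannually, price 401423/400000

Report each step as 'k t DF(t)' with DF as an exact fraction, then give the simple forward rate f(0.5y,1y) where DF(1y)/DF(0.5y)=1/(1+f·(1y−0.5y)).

step 1 [0.5y] swap r/2=97/4903: DF=(1 − 97/4903·(0))/(1+97/4903) = 4903/5000 ≈ 0.980600
step 2 [1y] swap r/2=77/3224: DF=(1 − 77/3224·(0.980600))/(1+77/3224) = 4769/5000 ≈ 0.953800
step 3 [1.5y] bond c/2=1/40: DF=(401423/400000 − 1/40·(0.980600+0.953800))/(1+1/40) = 9319/10000 ≈ 0.931900

1 1/2 4903/5000
2 1 4769/5000
3 3/2 9319/10000
f(0.5y,1y) = ((4903/5000)/(4769/5000) − 1)/(1/2) = 268/4769 ≈ 5.6196%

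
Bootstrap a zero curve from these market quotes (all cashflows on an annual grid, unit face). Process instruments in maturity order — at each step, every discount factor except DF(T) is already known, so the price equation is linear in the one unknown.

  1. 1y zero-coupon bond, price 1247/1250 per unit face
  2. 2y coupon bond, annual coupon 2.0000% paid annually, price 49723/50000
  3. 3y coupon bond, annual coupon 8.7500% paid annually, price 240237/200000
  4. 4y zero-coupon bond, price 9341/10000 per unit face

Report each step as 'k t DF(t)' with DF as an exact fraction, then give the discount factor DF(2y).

step 1 [1y] zero: DF = P = 1247/1250 ≈ 0.997600
step 2 [2y] bond c/1=1/50: DF=(49723/50000 − 1/50·(0.997600))/(1+1/50) = 4777/5000 ≈ 0.955400
step 3 [3y] bond c/1=7/80: DF=(240237/200000 − 7/80·(0.997600+0.955400))/(1+7/80) = 4737/5000 ≈ 0.947400
step 4 [4y] zero: DF = P = 9341/10000 ≈ 0.934100

1 1 1247/1250
2 2 4777/5000
3 3 4737/5000
4 4 9341/10000
DF(2y) = 4777/5000 ≈ 0.955400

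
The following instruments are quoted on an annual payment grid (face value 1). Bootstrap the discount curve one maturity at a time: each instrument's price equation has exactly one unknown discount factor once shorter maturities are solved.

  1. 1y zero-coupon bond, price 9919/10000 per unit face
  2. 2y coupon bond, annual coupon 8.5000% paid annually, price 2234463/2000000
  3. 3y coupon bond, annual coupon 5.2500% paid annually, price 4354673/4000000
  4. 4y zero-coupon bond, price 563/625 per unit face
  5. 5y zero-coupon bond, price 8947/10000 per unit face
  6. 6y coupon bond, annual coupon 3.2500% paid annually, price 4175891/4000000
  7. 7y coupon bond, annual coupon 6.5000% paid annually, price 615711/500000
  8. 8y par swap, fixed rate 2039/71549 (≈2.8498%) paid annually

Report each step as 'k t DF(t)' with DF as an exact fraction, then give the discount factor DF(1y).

1 1 9919/10000
2 2 119/125
3 3 4687/5000
4 4 563/625
5 5 8947/10000
6 6 8639/10000
7 7 8181/10000
8 8 7961/10000
DF(1y) = 9919/10000 ≈ 0.991900

step 1 [1y] zero: DF = P = 9919/10000 ≈ 0.991900
step 2 [2y] bond c/1=17/200: DF=(2234463/2000000 − 17/200·(0.991900))/(1+17/200) = 119/125 ≈ 0.952000
step 3 [3y] bond c/1=21/400: DF=(4354673/4000000 − 21/400·(0.991900+0.952000))/(1+21/400) = 4687/5000 ≈ 0.937400
step 4 [4y] zero: DF = P = 563/625 ≈ 0.900800
step 5 [5y] zero: DF = P = 8947/10000 ≈ 0.894700
step 6 [6y] bond c/1=13/400: DF=(4175891/4000000 − 13/400·(0.991900+0.952000+0.937400+0.900800+0.894700))/(1+13/400) = 8639/10000 ≈ 0.863900
step 7 [7y] bond c/1=13/200: DF=(615711/500000 − 13/200·(0.991900+0.952000+0.937400+0.900800+0.894700+0.863900))/(1+13/200) = 8181/10000 ≈ 0.818100
step 8 [8y] swap r/1=2039/71549: DF=(1 − 2039/71549·(0.991900+0.952000+0.937400+0.900800+0.894700+0.863900+0.818100))/(1+2039/71549) = 7961/10000 ≈ 0.796100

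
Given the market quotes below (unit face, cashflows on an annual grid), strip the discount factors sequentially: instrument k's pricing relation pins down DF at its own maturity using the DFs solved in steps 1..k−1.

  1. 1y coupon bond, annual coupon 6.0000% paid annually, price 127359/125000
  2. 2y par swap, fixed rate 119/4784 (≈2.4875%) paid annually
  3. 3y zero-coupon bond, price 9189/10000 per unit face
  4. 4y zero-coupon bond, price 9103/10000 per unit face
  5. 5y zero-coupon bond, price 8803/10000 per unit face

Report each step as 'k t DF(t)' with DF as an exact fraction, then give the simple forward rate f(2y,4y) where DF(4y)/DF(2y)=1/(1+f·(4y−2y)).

1 1 2403/2500
2 2 2381/2500
3 3 9189/10000
4 4 9103/10000
5 5 8803/10000
f(2y,4y) = ((2381/2500)/(9103/10000) − 1)/(2) = 421/18206 ≈ 2.3124%

step 1 [1y] bond c/1=3/50: DF=(127359/125000 − 3/50·(0))/(1+3/50) = 2403/2500 ≈ 0.961200
step 2 [2y] swap r/1=119/4784: DF=(1 − 119/4784·(0.961200))/(1+119/4784) = 2381/2500 ≈ 0.952400
step 3 [3y] zero: DF = P = 9189/10000 ≈ 0.918900
step 4 [4y] zero: DF = P = 9103/10000 ≈ 0.910300
step 5 [5y] zero: DF = P = 8803/10000 ≈ 0.880300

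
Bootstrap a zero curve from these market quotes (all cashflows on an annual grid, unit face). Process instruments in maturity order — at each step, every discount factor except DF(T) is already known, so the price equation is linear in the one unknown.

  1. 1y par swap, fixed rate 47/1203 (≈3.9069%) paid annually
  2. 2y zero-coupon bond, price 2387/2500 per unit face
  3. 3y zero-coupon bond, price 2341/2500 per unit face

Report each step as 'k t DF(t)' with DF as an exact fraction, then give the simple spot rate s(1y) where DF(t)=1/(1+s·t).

step 1 [1y] swap r/1=47/1203: DF=(1 − 47/1203·(0))/(1+47/1203) = 1203/1250 ≈ 0.962400
step 2 [2y] zero: DF = P = 2387/2500 ≈ 0.954800
step 3 [3y] zero: DF = P = 2341/2500 ≈ 0.936400

1 1 1203/1250
2 2 2387/2500
3 3 2341/2500
s(1y) = (1/(1203/1250) − 1)/(1) = 47/1203 ≈ 3.9069%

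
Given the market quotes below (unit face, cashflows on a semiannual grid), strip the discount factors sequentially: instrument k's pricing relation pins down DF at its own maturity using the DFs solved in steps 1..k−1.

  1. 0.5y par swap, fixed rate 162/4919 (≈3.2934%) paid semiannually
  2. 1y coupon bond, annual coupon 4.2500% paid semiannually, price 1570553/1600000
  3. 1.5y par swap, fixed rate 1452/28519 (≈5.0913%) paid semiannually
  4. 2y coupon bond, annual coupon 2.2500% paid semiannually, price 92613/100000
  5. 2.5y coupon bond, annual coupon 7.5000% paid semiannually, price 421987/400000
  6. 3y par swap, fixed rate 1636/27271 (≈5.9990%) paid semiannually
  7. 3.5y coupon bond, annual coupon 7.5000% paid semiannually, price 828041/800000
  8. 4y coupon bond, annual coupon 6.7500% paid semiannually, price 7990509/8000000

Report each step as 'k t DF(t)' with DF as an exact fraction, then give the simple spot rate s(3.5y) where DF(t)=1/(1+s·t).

1 1/2 4919/5000
2 1 9407/10000
3 3/2 4637/5000
4 2 8841/10000
5 5/2 4409/5000
6 3 2091/2500
7 7/2 1601/2000
8 4 381/500
s(3.5y) = (1/(1601/2000) − 1)/(7/2) = 114/1601 ≈ 7.1205%

step 1 [0.5y] swap r/2=81/4919: DF=(1 − 81/4919·(0))/(1+81/4919) = 4919/5000 ≈ 0.983800
step 2 [1y] bond c/2=17/800: DF=(1570553/1600000 − 17/800·(0.983800))/(1+17/800) = 9407/10000 ≈ 0.940700
step 3 [1.5y] swap r/2=726/28519: DF=(1 − 726/28519·(0.983800+0.940700))/(1+726/28519) = 4637/5000 ≈ 0.927400
step 4 [2y] bond c/2=9/800: DF=(92613/100000 − 9/800·(0.983800+0.940700+0.927400))/(1+9/800) = 8841/10000 ≈ 0.884100
step 5 [2.5y] bond c/2=3/80: DF=(421987/400000 − 3/80·(0.983800+0.940700+0.927400+0.884100))/(1+3/80) = 4409/5000 ≈ 0.881800
step 6 [3y] swap r/2=818/27271: DF=(1 − 818/27271·(0.983800+0.940700+0.927400+0.884100+0.881800))/(1+818/27271) = 2091/2500 ≈ 0.836400
step 7 [3.5y] bond c/2=3/80: DF=(828041/800000 − 3/80·(0.983800+0.940700+0.927400+0.884100+0.881800+0.836400))/(1+3/80) = 1601/2000 ≈ 0.800500
step 8 [4y] bond c/2=27/800: DF=(7990509/8000000 − 27/800·(0.983800+0.940700+0.927400+0.884100+0.881800+0.836400+0.800500))/(1+27/800) = 381/500 ≈ 0.762000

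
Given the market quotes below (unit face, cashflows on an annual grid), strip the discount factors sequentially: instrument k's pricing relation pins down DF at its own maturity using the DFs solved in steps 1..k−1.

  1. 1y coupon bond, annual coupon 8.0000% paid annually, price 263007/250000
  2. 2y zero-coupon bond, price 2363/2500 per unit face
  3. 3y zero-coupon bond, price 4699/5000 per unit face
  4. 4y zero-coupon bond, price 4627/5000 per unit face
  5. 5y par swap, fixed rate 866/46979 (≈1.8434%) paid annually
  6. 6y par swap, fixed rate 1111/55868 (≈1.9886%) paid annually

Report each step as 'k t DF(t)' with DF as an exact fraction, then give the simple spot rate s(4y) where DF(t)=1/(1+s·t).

step 1 [1y] bond c/1=2/25: DF=(263007/250000 − 2/25·(0))/(1+2/25) = 9741/10000 ≈ 0.974100
step 2 [2y] zero: DF = P = 2363/2500 ≈ 0.945200
step 3 [3y] zero: DF = P = 4699/5000 ≈ 0.939800
step 4 [4y] zero: DF = P = 4627/5000 ≈ 0.925400
step 5 [5y] swap r/1=866/46979: DF=(1 − 866/46979·(0.974100+0.945200+0.939800+0.925400))/(1+866/46979) = 4567/5000 ≈ 0.913400
step 6 [6y] swap r/1=1111/55868: DF=(1 − 1111/55868·(0.974100+0.945200+0.939800+0.925400+0.913400))/(1+1111/55868) = 8889/10000 ≈ 0.888900

1 1 9741/10000
2 2 2363/2500
3 3 4699/5000
4 4 4627/5000
5 5 4567/5000
6 6 8889/10000
s(4y) = (1/(4627/5000) − 1)/(4) = 373/18508 ≈ 2.0153%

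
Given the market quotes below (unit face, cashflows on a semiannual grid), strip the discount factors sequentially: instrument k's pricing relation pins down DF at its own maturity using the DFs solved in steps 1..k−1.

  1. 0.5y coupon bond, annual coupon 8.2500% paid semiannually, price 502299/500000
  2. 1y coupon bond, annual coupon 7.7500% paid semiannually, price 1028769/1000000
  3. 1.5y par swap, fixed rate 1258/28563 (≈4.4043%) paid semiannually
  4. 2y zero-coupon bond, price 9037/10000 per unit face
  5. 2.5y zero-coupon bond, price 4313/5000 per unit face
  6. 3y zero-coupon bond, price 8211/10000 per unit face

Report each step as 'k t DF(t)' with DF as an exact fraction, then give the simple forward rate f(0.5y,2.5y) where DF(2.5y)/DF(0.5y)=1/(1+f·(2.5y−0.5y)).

step 1 [0.5y] bond c/2=33/800: DF=(502299/500000 − 33/800·(0))/(1+33/800) = 603/625 ≈ 0.964800
step 2 [1y] bond c/2=31/800: DF=(1028769/1000000 − 31/800·(0.964800))/(1+31/800) = 1193/1250 ≈ 0.954400
step 3 [1.5y] swap r/2=629/28563: DF=(1 − 629/28563·(0.964800+0.954400))/(1+629/28563) = 9371/10000 ≈ 0.937100
step 4 [2y] zero: DF = P = 9037/10000 ≈ 0.903700
step 5 [2.5y] zero: DF = P = 4313/5000 ≈ 0.862600
step 6 [3y] zero: DF = P = 8211/10000 ≈ 0.821100

1 1/2 603/625
2 1 1193/1250
3 3/2 9371/10000
4 2 9037/10000
5 5/2 4313/5000
6 3 8211/10000
f(0.5y,2.5y) = ((603/625)/(4313/5000) − 1)/(2) = 511/8626 ≈ 5.9240%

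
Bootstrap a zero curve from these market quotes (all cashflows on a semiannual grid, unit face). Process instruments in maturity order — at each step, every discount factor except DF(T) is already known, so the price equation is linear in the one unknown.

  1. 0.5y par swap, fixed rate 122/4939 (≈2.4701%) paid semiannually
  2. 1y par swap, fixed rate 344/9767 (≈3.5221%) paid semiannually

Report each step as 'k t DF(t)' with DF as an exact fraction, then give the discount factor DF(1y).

1 1/2 4939/5000
2 1 1207/1250
DF(1y) = 1207/1250 ≈ 0.965600

step 1 [0.5y] swap r/2=61/4939: DF=(1 − 61/4939·(0))/(1+61/4939) = 4939/5000 ≈ 0.987800
step 2 [1y] swap r/2=172/9767: DF=(1 − 172/9767·(0.987800))/(1+172/9767) = 1207/1250 ≈ 0.965600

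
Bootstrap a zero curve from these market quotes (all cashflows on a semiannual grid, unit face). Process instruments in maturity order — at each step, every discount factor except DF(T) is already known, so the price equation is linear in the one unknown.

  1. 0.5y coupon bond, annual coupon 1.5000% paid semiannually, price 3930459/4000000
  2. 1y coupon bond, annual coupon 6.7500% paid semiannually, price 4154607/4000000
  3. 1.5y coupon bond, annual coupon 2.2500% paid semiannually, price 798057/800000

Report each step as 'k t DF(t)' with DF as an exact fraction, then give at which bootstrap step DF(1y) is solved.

1 1/2 9753/10000
2 1 9729/10000
3 3/2 603/625
DF(1y) is solved at step 2

step 1 [0.5y] bond c/2=3/400: DF=(3930459/4000000 − 3/400·(0))/(1+3/400) = 9753/10000 ≈ 0.975300
step 2 [1y] bond c/2=27/800: DF=(4154607/4000000 − 27/800·(0.975300))/(1+27/800) = 9729/10000 ≈ 0.972900
step 3 [1.5y] bond c/2=9/800: DF=(798057/800000 − 9/800·(0.975300+0.972900))/(1+9/800) = 603/625 ≈ 0.964800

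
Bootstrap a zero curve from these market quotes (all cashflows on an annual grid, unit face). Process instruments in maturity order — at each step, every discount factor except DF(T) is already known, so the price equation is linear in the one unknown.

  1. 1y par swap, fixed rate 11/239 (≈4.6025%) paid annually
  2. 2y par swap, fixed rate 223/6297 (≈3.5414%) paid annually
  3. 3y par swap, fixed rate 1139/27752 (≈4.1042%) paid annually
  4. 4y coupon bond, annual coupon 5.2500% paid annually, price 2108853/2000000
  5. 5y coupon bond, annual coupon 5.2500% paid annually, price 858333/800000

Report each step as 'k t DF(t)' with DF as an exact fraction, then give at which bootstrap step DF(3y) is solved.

step 1 [1y] swap r/1=11/239: DF=(1 − 11/239·(0))/(1+11/239) = 239/250 ≈ 0.956000
step 2 [2y] swap r/1=223/6297: DF=(1 − 223/6297·(0.956000))/(1+223/6297) = 9331/10000 ≈ 0.933100
step 3 [3y] swap r/1=1139/27752: DF=(1 − 1139/27752·(0.956000+0.933100))/(1+1139/27752) = 8861/10000 ≈ 0.886100
step 4 [4y] bond c/1=21/400: DF=(2108853/2000000 − 21/400·(0.956000+0.933100+0.886100))/(1+21/400) = 4317/5000 ≈ 0.863400
step 5 [5y] bond c/1=21/400: DF=(858333/800000 − 21/400·(0.956000+0.933100+0.886100+0.863400))/(1+21/400) = 8379/10000 ≈ 0.837900

1 1 239/250
2 2 9331/10000
3 3 8861/10000
4 4 4317/5000
5 5 8379/10000
DF(3y) is solved at step 3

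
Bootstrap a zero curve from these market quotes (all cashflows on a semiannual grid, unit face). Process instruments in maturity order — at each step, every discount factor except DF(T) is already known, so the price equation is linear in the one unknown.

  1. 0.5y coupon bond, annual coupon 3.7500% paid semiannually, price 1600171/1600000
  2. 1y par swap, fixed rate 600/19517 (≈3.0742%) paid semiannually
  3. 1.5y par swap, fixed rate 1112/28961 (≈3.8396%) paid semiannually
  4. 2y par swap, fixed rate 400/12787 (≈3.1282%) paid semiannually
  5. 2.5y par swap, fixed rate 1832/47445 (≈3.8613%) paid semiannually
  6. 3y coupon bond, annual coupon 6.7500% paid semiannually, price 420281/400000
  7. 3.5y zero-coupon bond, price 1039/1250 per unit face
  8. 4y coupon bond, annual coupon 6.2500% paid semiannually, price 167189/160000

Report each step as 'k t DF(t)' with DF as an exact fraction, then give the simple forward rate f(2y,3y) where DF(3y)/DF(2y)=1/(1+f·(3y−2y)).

step 1 [0.5y] bond c/2=3/160: DF=(1600171/1600000 − 3/160·(0))/(1+3/160) = 9817/10000 ≈ 0.981700
step 2 [1y] swap r/2=300/19517: DF=(1 − 300/19517·(0.981700))/(1+300/19517) = 97/100 ≈ 0.970000
step 3 [1.5y] swap r/2=556/28961: DF=(1 − 556/28961·(0.981700+0.970000))/(1+556/28961) = 2361/2500 ≈ 0.944400
step 4 [2y] swap r/2=200/12787: DF=(1 − 200/12787·(0.981700+0.970000+0.944400))/(1+200/12787) = 47/50 ≈ 0.940000
step 5 [2.5y] swap r/2=916/47445: DF=(1 − 916/47445·(0.981700+0.970000+0.944400+0.940000))/(1+916/47445) = 2271/2500 ≈ 0.908400
step 6 [3y] bond c/2=27/800: DF=(420281/400000 − 27/800·(0.981700+0.970000+0.944400+0.940000+0.908400))/(1+27/800) = 1723/2000 ≈ 0.861500
step 7 [3.5y] zero: DF = P = 1039/1250 ≈ 0.831200
step 8 [4y] bond c/2=1/32: DF=(167189/160000 − 1/32·(0.981700+0.970000+0.944400+0.940000+0.908400+0.861500+0.831200))/(1+1/32) = 4091/5000 ≈ 0.818200

1 1/2 9817/10000
2 1 97/100
3 3/2 2361/2500
4 2 47/50
5 5/2 2271/2500
6 3 1723/2000
7 7/2 1039/1250
8 4 4091/5000
f(2y,3y) = ((47/50)/(1723/2000) − 1)/(1) = 157/1723 ≈ 9.1120%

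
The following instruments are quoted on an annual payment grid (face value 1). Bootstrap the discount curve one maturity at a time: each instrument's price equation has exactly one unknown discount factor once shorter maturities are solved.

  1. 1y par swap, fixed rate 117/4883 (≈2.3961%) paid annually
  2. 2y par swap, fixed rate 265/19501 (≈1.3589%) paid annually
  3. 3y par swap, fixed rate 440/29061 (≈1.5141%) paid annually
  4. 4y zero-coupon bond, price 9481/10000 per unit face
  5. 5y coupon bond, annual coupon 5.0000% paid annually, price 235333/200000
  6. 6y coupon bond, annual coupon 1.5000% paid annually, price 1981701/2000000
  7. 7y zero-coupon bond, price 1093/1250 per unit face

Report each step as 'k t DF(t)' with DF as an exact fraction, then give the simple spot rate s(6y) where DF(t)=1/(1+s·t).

1 1 4883/5000
2 2 1947/2000
3 3 239/250
4 4 9481/10000
5 5 9371/10000
6 6 4527/5000
7 7 1093/1250
s(6y) = (1/(4527/5000) − 1)/(6) = 473/27162 ≈ 1.7414%

step 1 [1y] swap r/1=117/4883: DF=(1 − 117/4883·(0))/(1+117/4883) = 4883/5000 ≈ 0.976600
step 2 [2y] swap r/1=265/19501: DF=(1 − 265/19501·(0.976600))/(1+265/19501) = 1947/2000 ≈ 0.973500
step 3 [3y] swap r/1=440/29061: DF=(1 − 440/29061·(0.976600+0.973500))/(1+440/29061) = 239/250 ≈ 0.956000
step 4 [4y] zero: DF = P = 9481/10000 ≈ 0.948100
step 5 [5y] bond c/1=1/20: DF=(235333/200000 − 1/20·(0.976600+0.973500+0.956000+0.948100))/(1+1/20) = 9371/10000 ≈ 0.937100
step 6 [6y] bond c/1=3/200: DF=(1981701/2000000 − 3/200·(0.976600+0.973500+0.956000+0.948100+0.937100))/(1+3/200) = 4527/5000 ≈ 0.905400
step 7 [7y] zero: DF = P = 1093/1250 ≈ 0.874400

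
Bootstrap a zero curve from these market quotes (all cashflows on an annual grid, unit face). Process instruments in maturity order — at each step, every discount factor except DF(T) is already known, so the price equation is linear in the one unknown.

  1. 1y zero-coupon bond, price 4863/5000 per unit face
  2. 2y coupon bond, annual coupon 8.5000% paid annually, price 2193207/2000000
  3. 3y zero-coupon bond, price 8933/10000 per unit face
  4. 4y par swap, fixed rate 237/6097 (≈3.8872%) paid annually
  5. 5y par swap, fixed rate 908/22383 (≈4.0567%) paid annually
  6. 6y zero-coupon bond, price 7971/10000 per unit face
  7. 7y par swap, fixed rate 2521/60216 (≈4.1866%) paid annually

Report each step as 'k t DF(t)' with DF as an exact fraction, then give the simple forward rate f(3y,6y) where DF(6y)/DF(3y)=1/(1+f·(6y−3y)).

1 1 4863/5000
2 2 1869/2000
3 3 8933/10000
4 4 4289/5000
5 5 1023/1250
6 6 7971/10000
7 7 7479/10000
f(3y,6y) = ((8933/10000)/(7971/10000) − 1)/(3) = 962/23913 ≈ 4.0229%

step 1 [1y] zero: DF = P = 4863/5000 ≈ 0.972600
step 2 [2y] bond c/1=17/200: DF=(2193207/2000000 − 17/200·(0.972600))/(1+17/200) = 1869/2000 ≈ 0.934500
step 3 [3y] zero: DF = P = 8933/10000 ≈ 0.893300
step 4 [4y] swap r/1=237/6097: DF=(1 − 237/6097·(0.972600+0.934500+0.893300))/(1+237/6097) = 4289/5000 ≈ 0.857800
step 5 [5y] swap r/1=908/22383: DF=(1 − 908/22383·(0.972600+0.934500+0.893300+0.857800))/(1+908/22383) = 1023/1250 ≈ 0.818400
step 6 [6y] zero: DF = P = 7971/10000 ≈ 0.797100
step 7 [7y] swap r/1=2521/60216: DF=(1 − 2521/60216·(0.972600+0.934500+0.893300+0.857800+0.818400+0.797100))/(1+2521/60216) = 7479/10000 ≈ 0.747900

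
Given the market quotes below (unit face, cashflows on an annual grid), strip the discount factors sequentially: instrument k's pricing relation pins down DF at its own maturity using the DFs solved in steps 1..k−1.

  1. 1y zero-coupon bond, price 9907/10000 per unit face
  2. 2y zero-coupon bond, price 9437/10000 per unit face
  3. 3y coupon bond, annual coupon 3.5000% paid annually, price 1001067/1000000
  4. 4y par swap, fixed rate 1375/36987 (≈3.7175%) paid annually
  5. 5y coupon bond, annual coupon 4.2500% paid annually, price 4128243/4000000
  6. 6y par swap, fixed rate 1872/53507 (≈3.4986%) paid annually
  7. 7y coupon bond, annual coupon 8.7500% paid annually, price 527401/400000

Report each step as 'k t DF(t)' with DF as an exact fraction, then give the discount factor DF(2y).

step 1 [1y] zero: DF = P = 9907/10000 ≈ 0.990700
step 2 [2y] zero: DF = P = 9437/10000 ≈ 0.943700
step 3 [3y] bond c/1=7/200: DF=(1001067/1000000 − 7/200·(0.990700+0.943700))/(1+7/200) = 4509/5000 ≈ 0.901800
step 4 [4y] swap r/1=1375/36987: DF=(1 − 1375/36987·(0.990700+0.943700+0.901800))/(1+1375/36987) = 69/80 ≈ 0.862500
step 5 [5y] bond c/1=17/400: DF=(4128243/4000000 − 17/400·(0.990700+0.943700+0.901800+0.862500))/(1+17/400) = 1049/1250 ≈ 0.839200
step 6 [6y] swap r/1=1872/53507: DF=(1 − 1872/53507·(0.990700+0.943700+0.901800+0.862500+0.839200))/(1+1872/53507) = 508/625 ≈ 0.812800
step 7 [7y] bond c/1=7/80: DF=(527401/400000 − 7/80·(0.990700+0.943700+0.901800+0.862500+0.839200+0.812800))/(1+7/80) = 7819/10000 ≈ 0.781900

1 1 9907/10000
2 2 9437/10000
3 3 4509/5000
4 4 69/80
5 5 1049/1250
6 6 508/625
7 7 7819/10000
DF(2y) = 9437/10000 ≈ 0.943700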